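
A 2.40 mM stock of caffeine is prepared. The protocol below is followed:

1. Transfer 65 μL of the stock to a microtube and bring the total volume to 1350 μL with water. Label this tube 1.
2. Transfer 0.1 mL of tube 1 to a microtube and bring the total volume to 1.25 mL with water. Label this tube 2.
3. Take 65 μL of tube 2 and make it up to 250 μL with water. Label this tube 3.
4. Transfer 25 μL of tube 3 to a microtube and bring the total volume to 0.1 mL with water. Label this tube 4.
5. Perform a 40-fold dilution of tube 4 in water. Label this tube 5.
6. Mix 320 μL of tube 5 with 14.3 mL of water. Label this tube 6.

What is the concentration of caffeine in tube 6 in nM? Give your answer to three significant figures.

0.329 nM

Step 1: 65 μL brought to 1350 μL → factor 1350/65 = 20.769
Step 2: 0.1 mL brought to 1.25 mL → factor 1.25/0.1 = 12.5
Step 3: 65 μL brought to 250 μL → factor 250/65 = 3.8462
Step 4: 25 μL brought to 0.1 mL → factor 100/25 = 4
Step 5: 40-fold → factor 40
Step 6: 320 μL + 14.3 mL = 14620 μL total → factor 14620/320 = 45.688
Overall dilution factor = 20.769 × 12.5 × 3.8462 × 4 × 40 × 45.688 = 7.2992 × 10^6
Final = 2.40 mM / 7.2992 × 10^6 = 3.288 × 10^-7 mM = 0.329 nM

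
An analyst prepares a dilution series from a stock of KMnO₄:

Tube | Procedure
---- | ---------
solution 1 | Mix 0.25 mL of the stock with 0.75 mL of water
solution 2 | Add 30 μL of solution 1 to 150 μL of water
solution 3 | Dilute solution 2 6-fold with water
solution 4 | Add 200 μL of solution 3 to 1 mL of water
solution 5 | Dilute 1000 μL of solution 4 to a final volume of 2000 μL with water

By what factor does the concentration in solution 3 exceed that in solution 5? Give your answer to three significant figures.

Step 1: 0.25 mL + 0.75 mL = 1 mL total → factor 1/0.25 = 4
Step 2: 30 μL + 150 μL = 180 μL total → factor 180/30 = 6
Step 3: 6-fold → factor 6
Step 4: 200 μL + 1 mL = 1200 μL total → factor 1200/200 = 6
Step 5: 1000 μL brought to 2000 μL → factor 2000/1000 = 2
Dilution factor to solution 3 = 144; to solution 5 = 1728
[solution 3]/[solution 5] = (factor to solution 5)/(factor to solution 3) = 1728/144 = 12.0

12.0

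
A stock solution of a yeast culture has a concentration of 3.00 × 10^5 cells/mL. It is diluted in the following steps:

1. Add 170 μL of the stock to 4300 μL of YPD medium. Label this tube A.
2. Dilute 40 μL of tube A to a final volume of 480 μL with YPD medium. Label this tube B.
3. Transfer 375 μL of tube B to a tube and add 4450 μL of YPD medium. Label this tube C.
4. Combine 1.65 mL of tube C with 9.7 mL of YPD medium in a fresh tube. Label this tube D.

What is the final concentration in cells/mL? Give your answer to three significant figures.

10.7 cells/mL

Step 1: 170 μL + 4300 μL = 4470 μL total → factor 4470/170 = 26.294
Step 2: 40 μL brought to 480 μL → factor 480/40 = 12
Step 3: 375 μL + 4450 μL = 4825 μL total → factor 4825/375 = 12.867
Step 4: 1.65 mL + 9.7 mL = 11.35 mL total → factor 11.35/1.65 = 6.8788
Overall dilution factor = 26.294 × 12 × 12.867 × 6.8788 = 27927
Final = 3.00 × 10^5 cells/mL / 27927 = 10.7 cells/mL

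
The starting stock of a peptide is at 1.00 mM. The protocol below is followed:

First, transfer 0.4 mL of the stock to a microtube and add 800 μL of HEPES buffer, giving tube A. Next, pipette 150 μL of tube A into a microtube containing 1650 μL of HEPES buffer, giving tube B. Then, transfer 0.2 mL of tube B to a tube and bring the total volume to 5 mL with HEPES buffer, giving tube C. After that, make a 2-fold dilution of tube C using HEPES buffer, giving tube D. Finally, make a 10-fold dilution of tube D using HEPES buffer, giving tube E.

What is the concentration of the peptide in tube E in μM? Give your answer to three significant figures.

0.0556 μM

Step 1: 0.4 mL + 800 μL = 1.2 mL total → factor 1.2/0.4 = 3
Step 2: 150 μL + 1650 μL = 1800 μL total → factor 1800/150 = 12
Step 3: 0.2 mL brought to 5 mL → factor 5/0.2 = 25
Step 4: 2-fold → factor 2
Step 5: 10-fold → factor 10
Overall dilution factor = 3 × 12 × 25 × 2 × 10 = 18000
Final = 1.00 mM / 18000 = 5.556 × 10^-5 mM = 0.0556 μM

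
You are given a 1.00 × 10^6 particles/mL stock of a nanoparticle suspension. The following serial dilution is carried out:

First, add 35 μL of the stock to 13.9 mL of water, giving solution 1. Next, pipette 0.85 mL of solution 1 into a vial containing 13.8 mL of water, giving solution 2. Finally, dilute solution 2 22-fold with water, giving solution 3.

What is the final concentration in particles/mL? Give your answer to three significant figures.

Step 1: 35 μL + 13.9 mL = 13935 μL total → factor 13935/35 = 398.14
Step 2: 0.85 mL + 13.8 mL = 14.65 mL total → factor 14.65/0.85 = 17.235
Step 3: 22-fold → factor 22
Overall dilution factor = 398.14 × 17.235 × 22 = 1.5097 × 10^5
Final = 1.00 × 10^6 particles/mL / 1.5097 × 10^5 = 6.62 particles/mL

6.62 particles/mL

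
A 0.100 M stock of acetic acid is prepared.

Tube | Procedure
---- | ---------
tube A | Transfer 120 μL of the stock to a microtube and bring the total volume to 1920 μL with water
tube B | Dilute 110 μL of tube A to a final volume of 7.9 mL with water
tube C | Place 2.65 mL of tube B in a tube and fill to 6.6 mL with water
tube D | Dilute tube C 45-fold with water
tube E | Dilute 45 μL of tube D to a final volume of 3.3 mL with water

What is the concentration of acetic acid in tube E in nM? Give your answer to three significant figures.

Step 1: 120 μL brought to 1920 μL → factor 1920/120 = 16
Step 2: 110 μL brought to 7.9 mL → factor 7900/110 = 71.818
Step 3: 2.65 mL brought to 6.6 mL → factor 6.6/2.65 = 2.4906
Step 4: 45-fold → factor 45
Step 5: 45 μL brought to 3.3 mL → factor 3300/45 = 73.333
Overall dilution factor = 16 × 71.818 × 2.4906 × 45 × 73.333 = 9.4442 × 10^6
Final = 0.100 M / 9.4442 × 10^6 = 1.059 × 10^-8 M = 10.6 nM

10.6 nM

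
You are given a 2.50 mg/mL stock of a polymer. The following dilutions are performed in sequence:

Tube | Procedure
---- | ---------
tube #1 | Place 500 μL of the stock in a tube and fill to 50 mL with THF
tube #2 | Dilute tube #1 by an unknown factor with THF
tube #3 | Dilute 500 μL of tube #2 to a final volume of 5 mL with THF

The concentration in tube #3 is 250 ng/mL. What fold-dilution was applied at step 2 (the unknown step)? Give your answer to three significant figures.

Step 1: 500 μL brought to 50 mL → factor 50000/500 = 100
Step 2: unknown factor x
Step 3: 500 μL brought to 5 mL → factor 5000/500 = 10
Product of known-step factors = 1000
Overall factor = 2.50 mg/mL / (250 ng/mL) = 10000
x = 10000 / 1000 = 10.0

10.0-fold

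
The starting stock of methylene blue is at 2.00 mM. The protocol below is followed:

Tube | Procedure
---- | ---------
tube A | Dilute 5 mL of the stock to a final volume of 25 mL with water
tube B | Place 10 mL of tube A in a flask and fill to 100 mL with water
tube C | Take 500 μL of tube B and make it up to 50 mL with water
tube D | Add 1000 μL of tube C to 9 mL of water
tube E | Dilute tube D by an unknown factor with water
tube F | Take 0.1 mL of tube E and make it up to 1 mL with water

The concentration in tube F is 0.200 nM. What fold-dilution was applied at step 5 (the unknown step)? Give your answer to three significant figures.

Step 1: 5 mL brought to 25 mL → factor 25/5 = 5
Step 2: 10 mL brought to 100 mL → factor 100/10 = 10
Step 3: 500 μL brought to 50 mL → factor 50000/500 = 100
Step 4: 1000 μL + 9 mL = 10000 μL total → factor 10000/1000 = 10
Step 5: unknown factor x
Step 6: 0.1 mL brought to 1 mL → factor 1/0.1 = 10
Product of known-step factors = 5 × 10^5
Overall factor = 2.00 mM / (0.200 nM) = 1 × 10^7
x = 1 × 10^7 / 5 × 10^5 = 20.0

20.0-fold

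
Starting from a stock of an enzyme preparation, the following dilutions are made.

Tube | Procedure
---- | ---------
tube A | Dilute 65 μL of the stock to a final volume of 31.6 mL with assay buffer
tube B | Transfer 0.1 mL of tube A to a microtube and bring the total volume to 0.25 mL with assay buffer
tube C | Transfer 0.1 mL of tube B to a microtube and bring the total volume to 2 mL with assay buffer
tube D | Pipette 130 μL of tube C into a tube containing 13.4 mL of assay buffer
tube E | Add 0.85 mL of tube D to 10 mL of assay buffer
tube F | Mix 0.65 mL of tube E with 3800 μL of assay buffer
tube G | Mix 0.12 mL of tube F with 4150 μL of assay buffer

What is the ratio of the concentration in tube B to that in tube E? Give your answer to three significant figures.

2.66 × 10^4

Step 1: 65 μL brought to 31.6 mL → factor 31600/65 = 486.15
Step 2: 0.1 mL brought to 0.25 mL → factor 0.25/0.1 = 2.5
Step 3: 0.1 mL brought to 2 mL → factor 2/0.1 = 20
Step 4: 130 μL + 13.4 mL = 13530 μL total → factor 13530/130 = 104.08
Step 5: 0.85 mL + 10 mL = 10.85 mL total → factor 10.85/0.85 = 12.765
Dilution factor to tube B = 1215.4; to tube E = 3.2293 × 10^7
[tube B]/[tube E] = (factor to tube E)/(factor to tube B) = 3.2293 × 10^7/1215.4 = 2.66 × 10^4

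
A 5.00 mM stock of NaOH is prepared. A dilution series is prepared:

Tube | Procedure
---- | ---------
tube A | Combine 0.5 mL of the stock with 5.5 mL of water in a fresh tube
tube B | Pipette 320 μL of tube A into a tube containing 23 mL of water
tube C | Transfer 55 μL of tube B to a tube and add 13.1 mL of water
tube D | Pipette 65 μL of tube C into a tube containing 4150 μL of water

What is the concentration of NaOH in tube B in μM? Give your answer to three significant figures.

Step 1: 0.5 mL + 5.5 mL = 6 mL total → factor 6/0.5 = 12
Step 2: 320 μL + 23 mL = 23320 μL total → factor 23320/320 = 72.875
Dilution factor through tube B = 12 × 72.875 = 874.5
[tube B] = 5.00 mM / 874.5 = 0.005718 mM = 5.72 μM

5.72 μM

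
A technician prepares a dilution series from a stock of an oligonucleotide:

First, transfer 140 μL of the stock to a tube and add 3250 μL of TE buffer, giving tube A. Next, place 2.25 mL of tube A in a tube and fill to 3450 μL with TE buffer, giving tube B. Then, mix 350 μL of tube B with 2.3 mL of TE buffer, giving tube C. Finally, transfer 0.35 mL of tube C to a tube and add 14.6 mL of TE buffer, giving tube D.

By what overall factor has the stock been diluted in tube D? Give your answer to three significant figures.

1.20 × 10^4

Step 1: 140 μL + 3250 μL = 3390 μL total → factor 3390/140 = 24.214
Step 2: 2.25 mL brought to 3450 μL → factor 3.45/2.25 = 1.5333
Step 3: 350 μL + 2.3 mL = 2650 μL total → factor 2650/350 = 7.5714
Step 4: 0.35 mL + 14.6 mL = 14.95 mL total → factor 14.95/0.35 = 42.714
Overall dilution factor = 24.214 × 1.5333 × 7.5714 × 42.714 = 12008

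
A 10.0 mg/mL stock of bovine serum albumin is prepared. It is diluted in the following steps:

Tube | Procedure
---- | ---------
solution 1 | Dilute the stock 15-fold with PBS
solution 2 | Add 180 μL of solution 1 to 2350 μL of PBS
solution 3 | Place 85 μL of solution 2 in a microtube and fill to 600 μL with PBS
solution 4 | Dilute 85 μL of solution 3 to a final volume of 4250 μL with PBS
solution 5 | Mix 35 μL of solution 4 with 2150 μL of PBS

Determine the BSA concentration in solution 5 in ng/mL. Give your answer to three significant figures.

Step 1: 15-fold → factor 15
Step 2: 180 μL + 2350 μL = 2530 μL total → factor 2530/180 = 14.056
Step 3: 85 μL brought to 600 μL → factor 600/85 = 7.0588
Step 4: 85 μL brought to 4250 μL → factor 4250/85 = 50
Step 5: 35 μL + 2150 μL = 2185 μL total → factor 2185/35 = 62.429
Overall dilution factor = 15 × 14.056 × 7.0588 × 50 × 62.429 = 4.6454 × 10^6
Final = 10.0 mg/mL / 4.6454 × 10^6 = 2.153 × 10^-6 mg/mL = 2.15 ng/mL

2.15 ng/mL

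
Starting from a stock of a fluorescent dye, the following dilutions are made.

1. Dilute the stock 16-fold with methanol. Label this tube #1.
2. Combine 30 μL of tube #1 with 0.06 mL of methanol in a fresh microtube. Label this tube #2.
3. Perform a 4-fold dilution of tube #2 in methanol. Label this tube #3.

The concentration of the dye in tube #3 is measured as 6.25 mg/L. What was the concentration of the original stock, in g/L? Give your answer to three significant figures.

1.20 g/L

Step 1: 16-fold → factor 16
Step 2: 30 μL + 0.06 mL = 90 μL total → factor 90/30 = 3
Step 3: 4-fold → factor 4
Overall dilution factor = 16 × 3 × 4 = 192
Stock = 6.25 mg/L × 192 = 1200 mg/L = 1.20 g/L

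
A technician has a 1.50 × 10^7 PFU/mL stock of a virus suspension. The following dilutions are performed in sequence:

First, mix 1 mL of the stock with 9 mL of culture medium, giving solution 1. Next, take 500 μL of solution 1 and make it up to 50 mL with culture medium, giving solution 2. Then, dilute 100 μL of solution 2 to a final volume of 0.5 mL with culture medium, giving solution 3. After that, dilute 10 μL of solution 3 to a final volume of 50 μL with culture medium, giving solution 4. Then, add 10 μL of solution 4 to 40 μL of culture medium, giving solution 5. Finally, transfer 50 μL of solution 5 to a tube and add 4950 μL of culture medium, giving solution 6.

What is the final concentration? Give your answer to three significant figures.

Step 1: 1 mL + 9 mL = 10 mL total → factor 10/1 = 10
Step 2: 500 μL brought to 50 mL → factor 50000/500 = 100
Step 3: 100 μL brought to 0.5 mL → factor 500/100 = 5
Step 4: 10 μL brought to 50 μL → factor 50/10 = 5
Step 5: 10 μL + 40 μL = 50 μL total → factor 50/10 = 5
Step 6: 50 μL + 4950 μL = 5000 μL total → factor 5000/50 = 100
Overall dilution factor = 10 × 100 × 5 × 5 × 5 × 100 = 1.25 × 10^7
Final = 1.50 × 10^7 PFU/mL / 1.25 × 10^7 = 1.20 PFU/mL

1.20 PFU/mL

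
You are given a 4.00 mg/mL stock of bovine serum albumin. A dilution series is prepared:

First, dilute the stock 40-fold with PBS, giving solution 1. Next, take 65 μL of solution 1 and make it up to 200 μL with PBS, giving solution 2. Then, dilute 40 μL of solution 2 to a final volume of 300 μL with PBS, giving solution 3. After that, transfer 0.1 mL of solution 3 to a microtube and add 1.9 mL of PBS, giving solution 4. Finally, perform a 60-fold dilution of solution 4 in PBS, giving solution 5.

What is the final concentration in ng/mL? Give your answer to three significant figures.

Step 1: 40-fold → factor 40
Step 2: 65 μL brought to 200 μL → factor 200/65 = 3.0769
Step 3: 40 μL brought to 300 μL → factor 300/40 = 7.5
Step 4: 0.1 mL + 1.9 mL = 2 mL total → factor 2/0.1 = 20
Step 5: 60-fold → factor 60
Overall dilution factor = 40 × 3.0769 × 7.5 × 20 × 60 = 1.1077 × 10^6
Final = 4.00 mg/mL / 1.1077 × 10^6 = 3.611 × 10^-6 mg/mL = 3.61 ng/mL

3.61 ng/mL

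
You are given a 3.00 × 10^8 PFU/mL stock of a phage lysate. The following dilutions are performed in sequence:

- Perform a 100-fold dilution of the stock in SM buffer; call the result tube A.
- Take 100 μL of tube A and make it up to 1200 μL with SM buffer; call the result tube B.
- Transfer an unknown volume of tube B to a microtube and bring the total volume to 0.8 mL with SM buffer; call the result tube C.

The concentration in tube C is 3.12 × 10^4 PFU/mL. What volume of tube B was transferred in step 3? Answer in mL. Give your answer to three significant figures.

Step 1: 100-fold → factor 100
Step 2: 100 μL brought to 1200 μL → factor 1200/100 = 12
Step 3: v brought to 0.8 mL → factor = 0.8 mL/v
Product of known-step factors = 1200
Overall factor = 3.00 × 10^8 PFU/mL / (3.12 × 10^4 PFU/mL) = 9615.4
Step-3 factor = 9615.4 / 1200 = 8.0128
v = 0.8 mL / 8.0128 = 0.0998 mL

0.0998 mL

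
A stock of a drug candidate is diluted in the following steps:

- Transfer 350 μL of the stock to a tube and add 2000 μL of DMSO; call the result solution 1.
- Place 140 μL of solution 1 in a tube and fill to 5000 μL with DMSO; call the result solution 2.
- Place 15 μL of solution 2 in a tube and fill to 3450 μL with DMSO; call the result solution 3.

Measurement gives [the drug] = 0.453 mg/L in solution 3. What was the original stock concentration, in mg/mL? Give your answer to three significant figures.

Step 1: 350 μL + 2000 μL = 2350 μL total → factor 2350/350 = 6.7143
Step 2: 140 μL brought to 5000 μL → factor 5000/140 = 35.714
Step 3: 15 μL brought to 3450 μL → factor 3450/15 = 230
Overall dilution factor = 6.7143 × 35.714 × 230 = 55153
Stock = 0.453 mg/L × 55153 = 2.498 × 10^4 mg/L = 25.0 mg/mL

25.0 mg/mL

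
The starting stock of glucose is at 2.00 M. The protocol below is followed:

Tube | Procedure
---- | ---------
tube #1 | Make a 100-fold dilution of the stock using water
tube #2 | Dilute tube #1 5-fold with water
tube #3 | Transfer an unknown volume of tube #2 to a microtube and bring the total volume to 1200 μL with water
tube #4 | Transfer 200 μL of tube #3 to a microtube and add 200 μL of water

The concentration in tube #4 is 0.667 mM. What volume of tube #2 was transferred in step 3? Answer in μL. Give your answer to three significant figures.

Step 1: 100-fold → factor 100
Step 2: 5-fold → factor 5
Step 3: v brought to 1200 μL → factor = 1200 μL/v
Step 4: 200 μL + 200 μL = 400 μL total → factor 400/200 = 2
Product of known-step factors = 1000
Overall factor = 2.00 M / (0.667 mM) = 2998.5
Step-3 factor = 2998.5 / 1000 = 2.9985
v = 1200 μL / 2.9985 = 400 μL

400 μL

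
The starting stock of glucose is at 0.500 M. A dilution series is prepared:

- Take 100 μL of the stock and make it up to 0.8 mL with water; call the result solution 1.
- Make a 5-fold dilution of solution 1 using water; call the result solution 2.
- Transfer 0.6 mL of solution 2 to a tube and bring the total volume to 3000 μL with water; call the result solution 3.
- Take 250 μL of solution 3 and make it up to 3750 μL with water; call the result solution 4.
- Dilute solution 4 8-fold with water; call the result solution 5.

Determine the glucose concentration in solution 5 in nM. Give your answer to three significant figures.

2.08 × 10^4 nM

Step 1: 100 μL brought to 0.8 mL → factor 800/100 = 8
Step 2: 5-fold → factor 5
Step 3: 0.6 mL brought to 3000 μL → factor 3/0.6 = 5
Step 4: 250 μL brought to 3750 μL → factor 3750/250 = 15
Step 5: 8-fold → factor 8
Overall dilution factor = 8 × 5 × 5 × 15 × 8 = 24000
Final = 0.500 M / 24000 = 2.083 × 10^-5 M = 2.08 × 10^4 nM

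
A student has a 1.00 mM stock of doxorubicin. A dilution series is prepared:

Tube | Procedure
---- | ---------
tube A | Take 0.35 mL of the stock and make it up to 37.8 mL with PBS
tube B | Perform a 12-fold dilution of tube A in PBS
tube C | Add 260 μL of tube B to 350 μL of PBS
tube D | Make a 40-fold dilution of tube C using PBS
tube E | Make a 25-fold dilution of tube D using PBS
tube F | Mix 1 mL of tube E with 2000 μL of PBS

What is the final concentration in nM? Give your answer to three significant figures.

Step 1: 0.35 mL brought to 37.8 mL → factor 37.8/0.35 = 108
Step 2: 12-fold → factor 12
Step 3: 260 μL + 350 μL = 610 μL total → factor 610/260 = 2.3462
Step 4: 40-fold → factor 40
Step 5: 25-fold → factor 25
Step 6: 1 mL + 2000 μL = 3 mL total → factor 3/1 = 3
Overall dilution factor = 108 × 12 × 2.3462 × 40 × 25 × 3 = 9.1218 × 10^6
Final = 1.00 mM / 9.1218 × 10^6 = 1.096 × 10^-7 mM = 0.110 nM

0.110 nM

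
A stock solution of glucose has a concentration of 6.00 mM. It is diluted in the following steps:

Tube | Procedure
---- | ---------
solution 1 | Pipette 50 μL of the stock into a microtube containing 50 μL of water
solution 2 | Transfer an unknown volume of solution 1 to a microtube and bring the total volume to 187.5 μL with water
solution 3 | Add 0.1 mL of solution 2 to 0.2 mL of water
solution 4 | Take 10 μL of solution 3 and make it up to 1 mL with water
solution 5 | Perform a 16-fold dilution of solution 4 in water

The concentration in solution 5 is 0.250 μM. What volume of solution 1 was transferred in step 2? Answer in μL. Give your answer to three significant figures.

75.0 μL

Step 1: 50 μL + 50 μL = 100 μL total → factor 100/50 = 2
Step 2: v brought to 187.5 μL → factor = 187.5 μL/v
Step 3: 0.1 mL + 0.2 mL = 0.3 mL total → factor 0.3/0.1 = 3
Step 4: 10 μL brought to 1 mL → factor 1000/10 = 100
Step 5: 16-fold → factor 16
Product of known-step factors = 9600
Overall factor = 6.00 mM / (0.250 μM) = 24000
Step-2 factor = 24000 / 9600 = 2.5
v = 187.5 μL / 2.5 = 75.0 μL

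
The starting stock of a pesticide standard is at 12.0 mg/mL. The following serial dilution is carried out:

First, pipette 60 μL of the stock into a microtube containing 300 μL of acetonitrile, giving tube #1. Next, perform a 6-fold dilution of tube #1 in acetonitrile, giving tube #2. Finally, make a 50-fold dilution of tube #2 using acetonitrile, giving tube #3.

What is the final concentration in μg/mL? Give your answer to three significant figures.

6.67 μg/mL

Step 1: 60 μL + 300 μL = 360 μL total → factor 360/60 = 6
Step 2: 6-fold → factor 6
Step 3: 50-fold → factor 50
Overall dilution factor = 6 × 6 × 50 = 1800
Final = 12.0 mg/mL / 1800 = 0.006667 mg/mL = 6.67 μg/mL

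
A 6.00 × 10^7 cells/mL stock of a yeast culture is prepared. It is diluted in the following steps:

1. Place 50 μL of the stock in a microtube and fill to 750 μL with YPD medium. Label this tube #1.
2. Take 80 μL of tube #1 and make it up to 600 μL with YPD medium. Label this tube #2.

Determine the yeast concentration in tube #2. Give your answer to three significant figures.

Step 1: 50 μL brought to 750 μL → factor 750/50 = 15
Step 2: 80 μL brought to 600 μL → factor 600/80 = 7.5
Overall dilution factor = 15 × 7.5 = 112.5
Final = 6.00 × 10^7 cells/mL / 112.5 = 5.33 × 10^5 cells/mL

5.33 × 10^5 cells/mL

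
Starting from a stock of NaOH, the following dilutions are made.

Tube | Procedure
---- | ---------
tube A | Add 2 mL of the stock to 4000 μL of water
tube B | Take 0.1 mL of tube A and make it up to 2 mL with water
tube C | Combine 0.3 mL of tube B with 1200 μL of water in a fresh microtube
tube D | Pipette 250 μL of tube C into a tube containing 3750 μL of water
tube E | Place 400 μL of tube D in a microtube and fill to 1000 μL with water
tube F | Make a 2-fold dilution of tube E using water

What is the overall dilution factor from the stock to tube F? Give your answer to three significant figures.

2.40 × 10^4

Step 1: 2 mL + 4000 μL = 6 mL total → factor 6/2 = 3
Step 2: 0.1 mL brought to 2 mL → factor 2/0.1 = 20
Step 3: 0.3 mL + 1200 μL = 1.5 mL total → factor 1.5/0.3 = 5
Step 4: 250 μL + 3750 μL = 4000 μL total → factor 4000/250 = 16
Step 5: 400 μL brought to 1000 μL → factor 1000/400 = 2.5
Step 6: 2-fold → factor 2
Overall dilution factor = 3 × 20 × 5 × 16 × 2.5 × 2 = 24000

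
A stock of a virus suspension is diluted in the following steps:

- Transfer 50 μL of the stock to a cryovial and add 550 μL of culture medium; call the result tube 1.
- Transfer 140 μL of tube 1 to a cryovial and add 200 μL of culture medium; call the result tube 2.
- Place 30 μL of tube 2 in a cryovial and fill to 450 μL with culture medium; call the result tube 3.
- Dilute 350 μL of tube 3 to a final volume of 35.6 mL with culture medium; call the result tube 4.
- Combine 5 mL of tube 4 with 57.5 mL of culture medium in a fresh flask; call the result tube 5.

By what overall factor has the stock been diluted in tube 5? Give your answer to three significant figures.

Step 1: 50 μL + 550 μL = 600 μL total → factor 600/50 = 12
Step 2: 140 μL + 200 μL = 340 μL total → factor 340/140 = 2.4286
Step 3: 30 μL brought to 450 μL → factor 450/30 = 15
Step 4: 350 μL brought to 35.6 mL → factor 35600/350 = 101.71
Step 5: 5 mL + 57.5 mL = 62.5 mL total → factor 62.5/5 = 12.5
Overall dilution factor = 12 × 2.4286 × 15 × 101.71 × 12.5 = 5.558 × 10^5

5.56 × 10^5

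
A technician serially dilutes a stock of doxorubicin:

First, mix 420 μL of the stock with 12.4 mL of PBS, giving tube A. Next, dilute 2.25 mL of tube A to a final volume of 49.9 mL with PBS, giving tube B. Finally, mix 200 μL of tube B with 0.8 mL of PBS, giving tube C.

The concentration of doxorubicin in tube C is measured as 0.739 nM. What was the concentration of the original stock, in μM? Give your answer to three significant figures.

2.50 μM

Step 1: 420 μL + 12.4 mL = 12820 μL total → factor 12820/420 = 30.524
Step 2: 2.25 mL brought to 49.9 mL → factor 49.9/2.25 = 22.178
Step 3: 200 μL + 0.8 mL = 1000 μL total → factor 1000/200 = 5
Overall dilution factor = 30.524 × 22.178 × 5 = 3384.8
Stock = 0.739 nM × 3384.8 = 2501 nM = 2.50 μM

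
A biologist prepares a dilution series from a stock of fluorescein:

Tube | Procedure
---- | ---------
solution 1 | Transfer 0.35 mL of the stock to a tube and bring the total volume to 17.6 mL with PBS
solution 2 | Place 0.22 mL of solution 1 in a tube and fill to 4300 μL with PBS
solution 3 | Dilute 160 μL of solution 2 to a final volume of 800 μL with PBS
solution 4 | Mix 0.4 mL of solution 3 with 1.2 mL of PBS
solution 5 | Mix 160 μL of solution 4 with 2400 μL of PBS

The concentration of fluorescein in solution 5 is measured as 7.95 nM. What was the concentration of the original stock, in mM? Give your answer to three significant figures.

2.50 mM

Step 1: 0.35 mL brought to 17.6 mL → factor 17.6/0.35 = 50.286
Step 2: 0.22 mL brought to 4300 μL → factor 4.3/0.22 = 19.545
Step 3: 160 μL brought to 800 μL → factor 800/160 = 5
Step 4: 0.4 mL + 1.2 mL = 1.6 mL total → factor 1.6/0.4 = 4
Step 5: 160 μL + 2400 μL = 2560 μL total → factor 2560/160 = 16
Overall dilution factor = 50.286 × 19.545 × 5 × 4 × 16 = 3.1451 × 10^5
Stock = 7.95 nM × 3.1451 × 10^5 = 2.500 × 10^6 nM = 2.50 mM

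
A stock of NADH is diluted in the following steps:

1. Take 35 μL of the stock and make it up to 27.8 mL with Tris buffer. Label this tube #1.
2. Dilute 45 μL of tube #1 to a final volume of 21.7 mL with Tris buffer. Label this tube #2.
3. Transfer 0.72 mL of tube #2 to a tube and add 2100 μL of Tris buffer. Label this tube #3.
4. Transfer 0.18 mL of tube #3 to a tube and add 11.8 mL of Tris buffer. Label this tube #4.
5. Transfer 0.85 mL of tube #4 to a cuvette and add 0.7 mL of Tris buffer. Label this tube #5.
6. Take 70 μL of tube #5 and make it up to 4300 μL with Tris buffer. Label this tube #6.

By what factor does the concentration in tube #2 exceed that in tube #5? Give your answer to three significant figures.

475

Step 1: 35 μL brought to 27.8 mL → factor 27800/35 = 794.29
Step 2: 45 μL brought to 21.7 mL → factor 21700/45 = 482.22
Step 3: 0.72 mL + 2100 μL = 2.82 mL total → factor 2.82/0.72 = 3.9167
Step 4: 0.18 mL + 11.8 mL = 11.98 mL total → factor 11.98/0.18 = 66.556
Step 5: 0.85 mL + 0.7 mL = 1.55 mL total → factor 1.55/0.85 = 1.8235
Dilution factor to tube #2 = 3.8302 × 10^5; to tube #5 = 1.8207 × 10^8
[tube #2]/[tube #5] = (factor to tube #5)/(factor to tube #2) = 1.8207 × 10^8/3.8302 × 10^5 = 475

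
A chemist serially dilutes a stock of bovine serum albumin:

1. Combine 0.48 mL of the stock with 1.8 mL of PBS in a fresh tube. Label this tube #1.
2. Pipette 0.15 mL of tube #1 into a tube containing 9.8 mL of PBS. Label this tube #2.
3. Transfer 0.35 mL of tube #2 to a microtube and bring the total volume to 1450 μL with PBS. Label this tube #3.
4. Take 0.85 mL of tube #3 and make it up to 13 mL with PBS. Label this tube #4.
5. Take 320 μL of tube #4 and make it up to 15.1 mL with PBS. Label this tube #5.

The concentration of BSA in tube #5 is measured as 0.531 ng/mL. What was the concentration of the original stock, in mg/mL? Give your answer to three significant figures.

Step 1: 0.48 mL + 1.8 mL = 2.28 mL total → factor 2.28/0.48 = 4.75
Step 2: 0.15 mL + 9.8 mL = 9.95 mL total → factor 9.95/0.15 = 66.333
Step 3: 0.35 mL brought to 1450 μL → factor 1.45/0.35 = 4.1429
Step 4: 0.85 mL brought to 13 mL → factor 13/0.85 = 15.294
Step 5: 320 μL brought to 15.1 mL → factor 15100/320 = 47.188
Overall dilution factor = 4.75 × 66.333 × 4.1429 × 15.294 × 47.188 = 9.4206 × 10^5
Stock = 0.531 ng/mL × 9.4206 × 10^5 = 5.002 × 10^5 ng/mL = 0.500 mg/mL

0.500 mg/mL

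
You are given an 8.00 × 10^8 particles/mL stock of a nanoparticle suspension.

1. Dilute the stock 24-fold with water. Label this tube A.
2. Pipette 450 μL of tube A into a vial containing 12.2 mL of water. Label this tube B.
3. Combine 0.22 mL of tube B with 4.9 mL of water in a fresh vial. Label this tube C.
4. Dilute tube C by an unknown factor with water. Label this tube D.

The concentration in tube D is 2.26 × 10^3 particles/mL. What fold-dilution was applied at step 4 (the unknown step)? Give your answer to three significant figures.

22.5-fold

Step 1: 24-fold → factor 24
Step 2: 450 μL + 12.2 mL = 12650 μL total → factor 12650/450 = 28.111
Step 3: 0.22 mL + 4.9 mL = 5.12 mL total → factor 5.12/0.22 = 23.273
Step 4: unknown factor x
Product of known-step factors = 15701
Overall factor = 8.00 × 10^8 particles/mL / (2.26 × 10^3 particles/mL) = 3.5398 × 10^5
x = 3.5398 × 10^5 / 15701 = 22.5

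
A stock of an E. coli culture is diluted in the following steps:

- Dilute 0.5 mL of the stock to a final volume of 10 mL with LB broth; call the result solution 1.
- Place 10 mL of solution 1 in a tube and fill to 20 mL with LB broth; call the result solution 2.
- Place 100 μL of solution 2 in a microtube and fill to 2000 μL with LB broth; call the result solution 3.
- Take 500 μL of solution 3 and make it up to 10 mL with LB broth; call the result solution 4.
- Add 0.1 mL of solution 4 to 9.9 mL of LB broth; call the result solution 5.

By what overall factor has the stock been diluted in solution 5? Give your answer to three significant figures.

1.60 × 10^6

Step 1: 0.5 mL brought to 10 mL → factor 10/0.5 = 20
Step 2: 10 mL brought to 20 mL → factor 20/10 = 2
Step 3: 100 μL brought to 2000 μL → factor 2000/100 = 20
Step 4: 500 μL brought to 10 mL → factor 10000/500 = 20
Step 5: 0.1 mL + 9.9 mL = 10 mL total → factor 10/0.1 = 100
Overall dilution factor = 20 × 2 × 20 × 20 × 100 = 1.6 × 10^6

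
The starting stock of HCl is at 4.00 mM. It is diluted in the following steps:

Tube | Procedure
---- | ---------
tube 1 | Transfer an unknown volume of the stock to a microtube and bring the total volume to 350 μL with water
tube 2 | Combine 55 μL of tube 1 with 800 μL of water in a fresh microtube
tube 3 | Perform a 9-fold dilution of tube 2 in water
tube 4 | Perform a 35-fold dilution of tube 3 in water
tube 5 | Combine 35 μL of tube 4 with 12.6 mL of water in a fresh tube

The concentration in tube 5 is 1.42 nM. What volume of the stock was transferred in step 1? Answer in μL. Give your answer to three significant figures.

220 μL

Step 1: v brought to 350 μL → factor = 350 μL/v
Step 2: 55 μL + 800 μL = 855 μL total → factor 855/55 = 15.545
Step 3: 9-fold → factor 9
Step 4: 35-fold → factor 35
Step 5: 35 μL + 12.6 mL = 12635 μL total → factor 12635/35 = 361
Product of known-step factors = 1.7678 × 10^6
Overall factor = 4.00 mM / (1.42 nM) = 2.8169 × 10^6
Step-1 factor = 2.8169 × 10^6 / 1.7678 × 10^6 = 1.5935
v = 350 μL / 1.5935 = 220 μL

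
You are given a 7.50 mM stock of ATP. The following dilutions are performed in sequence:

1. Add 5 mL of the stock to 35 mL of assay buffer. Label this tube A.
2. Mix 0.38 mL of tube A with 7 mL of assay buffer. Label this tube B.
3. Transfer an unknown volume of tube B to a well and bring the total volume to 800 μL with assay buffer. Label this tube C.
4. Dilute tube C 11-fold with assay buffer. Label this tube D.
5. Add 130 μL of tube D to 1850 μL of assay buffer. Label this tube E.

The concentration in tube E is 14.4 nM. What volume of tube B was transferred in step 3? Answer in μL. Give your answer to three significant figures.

Step 1: 5 mL + 35 mL = 40 mL total → factor 40/5 = 8
Step 2: 0.38 mL + 7 mL = 7.38 mL total → factor 7.38/0.38 = 19.421
Step 3: v brought to 800 μL → factor = 800 μL/v
Step 4: 11-fold → factor 11
Step 5: 130 μL + 1850 μL = 1980 μL total → factor 1980/130 = 15.231
Product of known-step factors = 26030
Overall factor = 7.50 mM / (14.4 nM) = 5.2083 × 10^5
Step-3 factor = 5.2083 × 10^5 / 26030 = 20.009
v = 800 μL / 20.009 = 40.0 μL

40.0 μL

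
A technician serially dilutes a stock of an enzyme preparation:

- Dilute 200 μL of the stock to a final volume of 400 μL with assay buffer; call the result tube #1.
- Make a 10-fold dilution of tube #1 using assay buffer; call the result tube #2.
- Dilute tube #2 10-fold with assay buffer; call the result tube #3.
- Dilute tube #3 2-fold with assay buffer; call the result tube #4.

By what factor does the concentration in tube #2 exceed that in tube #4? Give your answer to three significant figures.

Step 1: 200 μL brought to 400 μL → factor 400/200 = 2
Step 2: 10-fold → factor 10
Step 3: 10-fold → factor 10
Step 4: 2-fold → factor 2
Dilution factor to tube #2 = 20; to tube #4 = 400
[tube #2]/[tube #4] = (factor to tube #4)/(factor to tube #2) = 400/20 = 20.0

20.0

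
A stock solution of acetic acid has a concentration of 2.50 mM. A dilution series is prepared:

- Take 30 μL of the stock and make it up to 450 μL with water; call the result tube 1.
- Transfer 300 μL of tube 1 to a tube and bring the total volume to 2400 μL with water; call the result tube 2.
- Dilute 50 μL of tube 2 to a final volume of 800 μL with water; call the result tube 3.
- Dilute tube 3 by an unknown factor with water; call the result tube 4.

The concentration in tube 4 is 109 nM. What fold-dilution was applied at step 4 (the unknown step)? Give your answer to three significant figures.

Step 1: 30 μL brought to 450 μL → factor 450/30 = 15
Step 2: 300 μL brought to 2400 μL → factor 2400/300 = 8
Step 3: 50 μL brought to 800 μL → factor 800/50 = 16
Step 4: unknown factor x
Product of known-step factors = 1920
Overall factor = 2.50 mM / (109 nM) = 22936
x = 22936 / 1920 = 11.9

11.9-fold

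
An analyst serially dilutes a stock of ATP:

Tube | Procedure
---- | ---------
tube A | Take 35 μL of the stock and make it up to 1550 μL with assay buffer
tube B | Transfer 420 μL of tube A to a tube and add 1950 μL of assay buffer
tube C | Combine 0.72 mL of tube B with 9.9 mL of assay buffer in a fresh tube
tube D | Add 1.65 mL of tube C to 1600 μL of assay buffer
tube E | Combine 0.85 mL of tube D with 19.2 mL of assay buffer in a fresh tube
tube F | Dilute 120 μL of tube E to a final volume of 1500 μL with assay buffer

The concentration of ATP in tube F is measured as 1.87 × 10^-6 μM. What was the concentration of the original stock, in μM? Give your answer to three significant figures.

Step 1: 35 μL brought to 1550 μL → factor 1550/35 = 44.286
Step 2: 420 μL + 1950 μL = 2370 μL total → factor 2370/420 = 5.6429
Step 3: 0.72 mL + 9.9 mL = 10.62 mL total → factor 10.62/0.72 = 14.75
Step 4: 1.65 mL + 1600 μL = 3.25 mL total → factor 3.25/1.65 = 1.9697
Step 5: 0.85 mL + 19.2 mL = 20.05 mL total → factor 20.05/0.85 = 23.588
Step 6: 120 μL brought to 1500 μL → factor 1500/120 = 12.5
Overall dilution factor = 44.286 × 5.6429 × 14.75 × 1.9697 × 23.588 × 12.5 = 2.1407 × 10^6
Stock = 1.87 × 10^-6 μM × 2.1407 × 10^6 = 4.00 μM

4.00 μM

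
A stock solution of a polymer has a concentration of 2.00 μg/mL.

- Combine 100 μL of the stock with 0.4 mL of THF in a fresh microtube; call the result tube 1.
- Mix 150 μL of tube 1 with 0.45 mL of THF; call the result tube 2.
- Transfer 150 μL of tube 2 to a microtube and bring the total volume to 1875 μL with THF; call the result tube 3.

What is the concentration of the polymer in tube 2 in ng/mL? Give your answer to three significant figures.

Step 1: 100 μL + 0.4 mL = 500 μL total → factor 500/100 = 5
Step 2: 150 μL + 0.45 mL = 600 μL total → factor 600/150 = 4
Dilution factor through tube 2 = 5 × 4 = 20
[tube 2] = 2.00 μg/mL / 20 = 0.1000 μg/mL = 100 ng/mL

100 ng/mL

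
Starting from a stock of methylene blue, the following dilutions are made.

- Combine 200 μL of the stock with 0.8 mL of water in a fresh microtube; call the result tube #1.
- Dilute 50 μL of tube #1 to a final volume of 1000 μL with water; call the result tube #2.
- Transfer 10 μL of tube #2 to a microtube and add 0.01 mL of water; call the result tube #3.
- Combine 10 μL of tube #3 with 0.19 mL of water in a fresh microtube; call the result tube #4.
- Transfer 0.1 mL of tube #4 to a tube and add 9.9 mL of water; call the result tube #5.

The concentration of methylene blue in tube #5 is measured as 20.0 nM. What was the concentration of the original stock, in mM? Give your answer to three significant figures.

8.00 mM

Step 1: 200 μL + 0.8 mL = 1000 μL total → factor 1000/200 = 5
Step 2: 50 μL brought to 1000 μL → factor 1000/50 = 20
Step 3: 10 μL + 0.01 mL = 20 μL total → factor 20/10 = 2
Step 4: 10 μL + 0.19 mL = 200 μL total → factor 200/10 = 20
Step 5: 0.1 mL + 9.9 mL = 10 mL total → factor 10/0.1 = 100
Overall dilution factor = 5 × 20 × 2 × 20 × 100 = 4 × 10^5
Stock = 20.0 nM × 4 × 10^5 = 8.000 × 10^6 nM = 8.00 mM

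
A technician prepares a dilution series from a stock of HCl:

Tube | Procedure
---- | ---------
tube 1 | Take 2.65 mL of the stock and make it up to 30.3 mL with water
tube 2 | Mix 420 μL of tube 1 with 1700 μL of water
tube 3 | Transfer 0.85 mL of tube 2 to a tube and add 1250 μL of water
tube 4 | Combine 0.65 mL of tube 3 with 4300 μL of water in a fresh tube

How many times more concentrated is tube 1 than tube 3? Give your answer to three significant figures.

12.5

Step 1: 2.65 mL brought to 30.3 mL → factor 30.3/2.65 = 11.434
Step 2: 420 μL + 1700 μL = 2120 μL total → factor 2120/420 = 5.0476
Step 3: 0.85 mL + 1250 μL = 2.1 mL total → factor 2.1/0.85 = 2.4706
Dilution factor to tube 1 = 11.434; to tube 3 = 142.59
[tube 1]/[tube 3] = (factor to tube 3)/(factor to tube 1) = 142.59/11.434 = 12.5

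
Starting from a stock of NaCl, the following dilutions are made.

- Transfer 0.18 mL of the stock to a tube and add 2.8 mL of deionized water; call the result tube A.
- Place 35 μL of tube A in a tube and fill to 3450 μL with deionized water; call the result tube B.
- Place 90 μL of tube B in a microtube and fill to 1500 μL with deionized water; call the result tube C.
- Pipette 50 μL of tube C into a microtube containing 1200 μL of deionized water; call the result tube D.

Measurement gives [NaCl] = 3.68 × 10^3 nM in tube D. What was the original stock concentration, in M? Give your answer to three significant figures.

Step 1: 0.18 mL + 2.8 mL = 2.98 mL total → factor 2.98/0.18 = 16.556
Step 2: 35 μL brought to 3450 μL → factor 3450/35 = 98.571
Step 3: 90 μL brought to 1500 μL → factor 1500/90 = 16.667
Step 4: 50 μL + 1200 μL = 1250 μL total → factor 1250/50 = 25
Overall dilution factor = 16.556 × 98.571 × 16.667 × 25 = 6.7996 × 10^5
Stock = 3.68 × 10^3 nM × 6.7996 × 10^5 = 2.502 × 10^9 nM = 2.50 M

2.50 M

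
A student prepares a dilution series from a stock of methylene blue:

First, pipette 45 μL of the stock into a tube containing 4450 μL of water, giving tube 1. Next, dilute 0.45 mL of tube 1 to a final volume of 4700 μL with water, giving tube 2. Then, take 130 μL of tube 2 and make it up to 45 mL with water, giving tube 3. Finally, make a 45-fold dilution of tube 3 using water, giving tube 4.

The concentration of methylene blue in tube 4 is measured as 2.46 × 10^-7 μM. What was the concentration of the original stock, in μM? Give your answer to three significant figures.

Step 1: 45 μL + 4450 μL = 4495 μL total → factor 4495/45 = 99.889
Step 2: 0.45 mL brought to 4700 μL → factor 4.7/0.45 = 10.444
Step 3: 130 μL brought to 45 mL → factor 45000/130 = 346.15
Step 4: 45-fold → factor 45
Overall dilution factor = 99.889 × 10.444 × 346.15 × 45 = 1.6251 × 10^7
Stock = 2.46 × 10^-7 μM × 1.6251 × 10^7 = 4.00 μM

4.00 μM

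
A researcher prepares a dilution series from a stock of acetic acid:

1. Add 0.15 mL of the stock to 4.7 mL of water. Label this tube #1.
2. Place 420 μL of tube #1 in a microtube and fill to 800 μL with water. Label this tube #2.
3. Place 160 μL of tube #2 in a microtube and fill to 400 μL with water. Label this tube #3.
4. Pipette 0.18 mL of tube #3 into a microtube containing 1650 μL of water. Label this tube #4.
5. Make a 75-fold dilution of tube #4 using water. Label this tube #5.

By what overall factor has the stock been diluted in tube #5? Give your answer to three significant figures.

1.17 × 10^5

Step 1: 0.15 mL + 4.7 mL = 4.85 mL total → factor 4.85/0.15 = 32.333
Step 2: 420 μL brought to 800 μL → factor 800/420 = 1.9048
Step 3: 160 μL brought to 400 μL → factor 400/160 = 2.5
Step 4: 0.18 mL + 1650 μL = 1.83 mL total → factor 1.83/0.18 = 10.167
Step 5: 75-fold → factor 75
Overall dilution factor = 32.333 × 1.9048 × 2.5 × 10.167 × 75 = 1.174 × 10^5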